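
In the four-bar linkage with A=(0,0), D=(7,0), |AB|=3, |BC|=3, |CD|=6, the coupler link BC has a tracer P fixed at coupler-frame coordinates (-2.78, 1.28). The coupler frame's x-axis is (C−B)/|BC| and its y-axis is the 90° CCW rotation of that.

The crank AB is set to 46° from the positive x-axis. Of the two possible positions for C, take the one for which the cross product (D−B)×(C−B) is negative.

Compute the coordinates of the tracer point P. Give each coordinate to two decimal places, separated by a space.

A=(0,0), D=(7.00,0)
B = A + 3.00·(cos46°, sin46°) = (2.0840, 2.1580)
|BD| = 5.3688
circle(B,3.00) ∩ circle(D,6.00): a=0.1699, h=2.9952
  candidates: C₊=(3.4435,4.8323) cross=16.081; C₋=(1.0356,-0.6528) cross=-16.081
  mode - wants cross < 0 → take C=(1.0356,-0.6528) (cross=-16.081)
ex = (C−B)/|BC| = (-0.3495,-0.9370); ey = (0.9370,-0.3495)
P = B + -2.78·ex + 1.28·ey = (4.2548,4.3155)

4.25 4.32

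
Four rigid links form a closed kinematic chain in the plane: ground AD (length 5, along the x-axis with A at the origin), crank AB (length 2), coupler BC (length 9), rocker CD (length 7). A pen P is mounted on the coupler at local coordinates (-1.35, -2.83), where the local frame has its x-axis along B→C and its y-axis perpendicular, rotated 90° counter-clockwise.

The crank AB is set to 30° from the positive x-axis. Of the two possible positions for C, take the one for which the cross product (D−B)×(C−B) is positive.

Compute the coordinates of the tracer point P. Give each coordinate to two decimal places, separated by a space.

1.85 -2.13

A=(0,0), D=(5.00,0)
B = A + 2.00·(cos30°, sin30°) = (1.7321, 1.0000)
|BD| = 3.4175
circle(B,9.00) ∩ circle(D,7.00): a=6.3905, h=6.3373
  candidates: C₊=(9.6972,5.1900) cross=21.658; C₋=(5.9885,-6.9299) cross=-21.658
  mode + wants cross > 0 → take C=(9.6972,5.1900) (cross=21.658)
ex = (C−B)/|BC| = (0.8850,0.4656); ey = (-0.4656,0.8850)
P = B + -1.35·ex + -2.83·ey = (1.8548,-2.1331)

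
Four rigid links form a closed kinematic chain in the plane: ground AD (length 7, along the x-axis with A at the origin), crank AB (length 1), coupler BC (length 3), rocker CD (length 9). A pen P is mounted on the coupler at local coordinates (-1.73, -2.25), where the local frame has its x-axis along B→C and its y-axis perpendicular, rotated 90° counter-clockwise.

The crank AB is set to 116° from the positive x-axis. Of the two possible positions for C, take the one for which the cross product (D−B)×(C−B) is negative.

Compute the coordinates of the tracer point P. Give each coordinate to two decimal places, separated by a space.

-1.63 3.47

A=(0,0), D=(7.00,0)
B = A + 1.00·(cos116°, sin116°) = (-0.4384, 0.8988)
|BD| = 7.4925
circle(B,3.00) ∩ circle(D,9.00): a=-1.0586, h=2.8070
  candidates: C₊=(-1.1526,3.8125) cross=21.032; C₋=(-1.8260,-1.7610) cross=-21.032
  mode - wants cross < 0 → take C=(-1.8260,-1.7610) (cross=-21.032)
ex = (C−B)/|BC| = (-0.4626,-0.8866); ey = (0.8866,-0.4626)
P = B + -1.73·ex + -2.25·ey = (-1.6330,3.4733)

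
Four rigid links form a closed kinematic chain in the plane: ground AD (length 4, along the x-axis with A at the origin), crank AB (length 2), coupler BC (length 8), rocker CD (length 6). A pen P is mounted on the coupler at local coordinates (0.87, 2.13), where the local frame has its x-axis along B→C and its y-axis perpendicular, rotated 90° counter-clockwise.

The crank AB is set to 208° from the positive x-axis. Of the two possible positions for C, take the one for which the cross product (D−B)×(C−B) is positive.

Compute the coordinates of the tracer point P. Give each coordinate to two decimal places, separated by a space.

A=(0,0), D=(4.00,0)
B = A + 2.00·(cos208°, sin208°) = (-1.7659, -0.9389)
|BD| = 5.8418
circle(B,8.00) ∩ circle(D,6.00): a=5.3174, h=5.9770
  candidates: C₊=(2.5217,5.8150) cross=34.917; C₋=(4.4431,-5.9836) cross=-34.917
  mode + wants cross > 0 → take C=(2.5217,5.8150) (cross=34.917)
ex = (C−B)/|BC| = (0.5360,0.8442); ey = (-0.8442,0.5360)
P = B + 0.87·ex + 2.13·ey = (-3.0979,0.9371)

-3.10 0.94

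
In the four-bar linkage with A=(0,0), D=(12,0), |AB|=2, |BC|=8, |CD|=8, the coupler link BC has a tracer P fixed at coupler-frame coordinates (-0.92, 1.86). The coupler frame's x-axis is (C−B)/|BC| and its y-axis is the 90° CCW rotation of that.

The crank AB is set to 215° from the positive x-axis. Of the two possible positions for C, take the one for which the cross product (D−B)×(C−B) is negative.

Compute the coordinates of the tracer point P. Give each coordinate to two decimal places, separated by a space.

-1.64 0.93

A=(0,0), D=(12.00,0)
B = A + 2.00·(cos215°, sin215°) = (-1.6383, -1.1472)
|BD| = 13.6865
circle(B,8.00) ∩ circle(D,8.00): a=6.8432, h=4.1437
  candidates: C₊=(4.8335,3.5555) cross=56.712; C₋=(5.5282,-4.7027) cross=-56.712
  mode - wants cross < 0 → take C=(5.5282,-4.7027) (cross=-56.712)
ex = (C−B)/|BC| = (0.8958,-0.4444); ey = (0.4444,0.8958)
P = B + -0.92·ex + 1.86·ey = (-1.6358,0.9279)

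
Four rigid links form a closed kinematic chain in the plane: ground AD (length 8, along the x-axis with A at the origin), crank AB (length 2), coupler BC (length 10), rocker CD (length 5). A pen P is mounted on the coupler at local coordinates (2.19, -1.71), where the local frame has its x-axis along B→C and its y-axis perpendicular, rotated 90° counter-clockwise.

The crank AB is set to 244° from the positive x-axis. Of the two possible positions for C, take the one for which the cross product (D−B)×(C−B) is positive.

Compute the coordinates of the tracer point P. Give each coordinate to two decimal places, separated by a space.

A=(0,0), D=(8.00,0)
B = A + 2.00·(cos244°, sin244°) = (-0.8767, -1.7976)
|BD| = 9.0569
circle(B,10.00) ∩ circle(D,5.00): a=8.6689, h=4.9849
  candidates: C₊=(6.6303,4.8087) cross=45.148; C₋=(8.6091,-4.9628) cross=-45.148
  mode + wants cross > 0 → take C=(6.6303,4.8087) (cross=45.148)
ex = (C−B)/|BC| = (0.7507,0.6606); ey = (-0.6606,0.7507)
P = B + 2.19·ex + -1.71·ey = (1.8970,-1.6345)

1.90 -1.63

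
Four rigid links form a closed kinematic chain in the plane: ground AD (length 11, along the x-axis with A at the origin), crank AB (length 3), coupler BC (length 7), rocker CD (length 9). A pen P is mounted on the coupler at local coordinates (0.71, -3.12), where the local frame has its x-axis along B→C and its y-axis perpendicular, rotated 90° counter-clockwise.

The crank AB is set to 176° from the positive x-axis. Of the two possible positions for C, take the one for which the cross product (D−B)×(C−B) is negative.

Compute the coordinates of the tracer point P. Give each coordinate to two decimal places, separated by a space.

A=(0,0), D=(11.00,0)
B = A + 3.00·(cos176°, sin176°) = (-2.9927, 0.2093)
|BD| = 13.9943
circle(B,7.00) ∩ circle(D,9.00): a=5.8538, h=3.8384
  candidates: C₊=(2.9179,3.9597) cross=53.715; C₋=(2.8031,-3.7162) cross=-53.715
  mode - wants cross < 0 → take C=(2.8031,-3.7162) (cross=-53.715)
ex = (C−B)/|BC| = (0.8280,-0.5608); ey = (0.5608,0.8280)
P = B + 0.71·ex + -3.12·ey = (-4.1545,-2.7721)

-4.15 -2.77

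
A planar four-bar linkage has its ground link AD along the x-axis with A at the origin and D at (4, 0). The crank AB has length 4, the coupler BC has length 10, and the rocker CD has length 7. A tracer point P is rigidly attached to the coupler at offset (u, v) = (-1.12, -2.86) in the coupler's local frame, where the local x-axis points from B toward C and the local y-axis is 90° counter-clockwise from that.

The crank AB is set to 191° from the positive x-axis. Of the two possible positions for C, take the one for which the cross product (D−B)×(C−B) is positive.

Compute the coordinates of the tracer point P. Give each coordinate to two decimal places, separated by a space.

-2.48 -3.47

A=(0,0), D=(4.00,0)
B = A + 4.00·(cos191°, sin191°) = (-3.9265, -0.7632)
|BD| = 7.9632
circle(B,10.00) ∩ circle(D,7.00): a=7.1838, h=6.9565
  candidates: C₊=(2.5575,6.8498) cross=55.396; C₋=(3.8910,-6.9992) cross=-55.396
  mode + wants cross > 0 → take C=(2.5575,6.8498) (cross=55.396)
ex = (C−B)/|BC| = (0.6484,0.7613); ey = (-0.7613,0.6484)
P = B + -1.12·ex + -2.86·ey = (-2.4754,-3.4703)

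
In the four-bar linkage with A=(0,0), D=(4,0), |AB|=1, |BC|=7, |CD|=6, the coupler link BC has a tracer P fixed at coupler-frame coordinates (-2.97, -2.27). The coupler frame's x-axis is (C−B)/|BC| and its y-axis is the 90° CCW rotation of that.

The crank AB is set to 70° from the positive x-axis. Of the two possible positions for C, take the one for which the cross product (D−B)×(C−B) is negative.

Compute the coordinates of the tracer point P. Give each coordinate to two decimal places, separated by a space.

-2.68 3.14

A=(0,0), D=(4.00,0)
B = A + 1.00·(cos70°, sin70°) = (0.3420, 0.9397)
|BD| = 3.7767
circle(B,7.00) ∩ circle(D,6.00): a=3.6094, h=5.9977
  candidates: C₊=(5.3302,5.8507) cross=22.652; C₋=(2.3457,-5.7674) cross=-22.652
  mode - wants cross < 0 → take C=(2.3457,-5.7674) (cross=-22.652)
ex = (C−B)/|BC| = (0.2862,-0.9582); ey = (0.9582,0.2862)
P = B + -2.97·ex + -2.27·ey = (-2.6831,3.1357)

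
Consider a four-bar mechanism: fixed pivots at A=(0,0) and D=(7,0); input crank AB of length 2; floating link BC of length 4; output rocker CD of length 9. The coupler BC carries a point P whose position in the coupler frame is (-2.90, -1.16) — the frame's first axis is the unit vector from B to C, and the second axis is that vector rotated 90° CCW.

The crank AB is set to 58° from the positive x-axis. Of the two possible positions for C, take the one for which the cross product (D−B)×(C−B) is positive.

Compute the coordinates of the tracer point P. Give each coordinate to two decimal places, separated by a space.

3.02 -0.74

A=(0,0), D=(7.00,0)
B = A + 2.00·(cos58°, sin58°) = (1.0598, 1.6961)
|BD| = 6.1776
circle(B,4.00) ∩ circle(D,9.00): a=-2.1722, h=3.3588
  candidates: C₊=(-0.1067,5.5222) cross=20.749; C₋=(-1.9511,-0.9372) cross=-20.749
  mode + wants cross > 0 → take C=(-0.1067,5.5222) (cross=20.749)
ex = (C−B)/|BC| = (-0.2916,0.9565); ey = (-0.9565,-0.2916)
P = B + -2.90·ex + -1.16·ey = (3.0152,-0.7395)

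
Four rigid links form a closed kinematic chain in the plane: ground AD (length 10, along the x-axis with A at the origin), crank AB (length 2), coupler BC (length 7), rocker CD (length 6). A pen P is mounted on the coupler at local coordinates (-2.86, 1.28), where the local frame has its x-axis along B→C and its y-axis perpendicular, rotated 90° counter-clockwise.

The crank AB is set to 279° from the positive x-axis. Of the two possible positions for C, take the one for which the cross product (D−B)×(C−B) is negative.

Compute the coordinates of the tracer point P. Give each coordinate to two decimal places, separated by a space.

-1.72 0.41

A=(0,0), D=(10.00,0)
B = A + 2.00·(cos279°, sin279°) = (0.3129, -1.9754)
|BD| = 9.8865
circle(B,7.00) ∩ circle(D,6.00): a=5.6007, h=4.1991
  candidates: C₊=(4.9616,3.2581) cross=41.514; C₋=(6.6396,-4.9707) cross=-41.514
  mode - wants cross < 0 → take C=(6.6396,-4.9707) (cross=-41.514)
ex = (C−B)/|BC| = (0.9038,-0.4279); ey = (0.4279,0.9038)
P = B + -2.86·ex + 1.28·ey = (-1.7243,0.4053)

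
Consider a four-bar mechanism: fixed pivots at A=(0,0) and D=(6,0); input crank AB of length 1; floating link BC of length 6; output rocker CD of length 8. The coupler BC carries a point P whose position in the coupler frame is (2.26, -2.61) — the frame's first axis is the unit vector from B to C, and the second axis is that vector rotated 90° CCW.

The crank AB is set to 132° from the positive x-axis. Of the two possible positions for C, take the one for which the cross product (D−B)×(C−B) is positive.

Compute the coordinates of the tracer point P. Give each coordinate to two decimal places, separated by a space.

A=(0,0), D=(6.00,0)
B = A + 1.00·(cos132°, sin132°) = (-0.6691, 0.7431)
|BD| = 6.7104
circle(B,6.00) ∩ circle(D,8.00): a=1.2689, h=5.8643
  candidates: C₊=(1.2414,6.4308) cross=39.352; C₋=(-0.0575,-5.2256) cross=-39.352
  mode + wants cross > 0 → take C=(1.2414,6.4308) (cross=39.352)
ex = (C−B)/|BC| = (0.3184,0.9479); ey = (-0.9479,0.3184)
P = B + 2.26·ex + -2.61·ey = (2.5246,2.0544)

2.52 2.05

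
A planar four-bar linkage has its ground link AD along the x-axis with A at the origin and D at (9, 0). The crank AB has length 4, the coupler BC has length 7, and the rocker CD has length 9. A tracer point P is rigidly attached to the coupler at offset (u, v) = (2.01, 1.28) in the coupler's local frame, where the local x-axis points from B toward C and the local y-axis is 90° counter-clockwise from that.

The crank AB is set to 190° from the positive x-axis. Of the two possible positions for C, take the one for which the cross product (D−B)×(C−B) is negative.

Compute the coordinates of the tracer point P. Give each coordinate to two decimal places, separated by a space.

-1.57 -0.94

A=(0,0), D=(9.00,0)
B = A + 4.00·(cos190°, sin190°) = (-3.9392, -0.6946)
|BD| = 12.9579
circle(B,7.00) ∩ circle(D,9.00): a=5.2442, h=4.6367
  candidates: C₊=(1.0488,4.2165) cross=60.081; C₋=(1.5459,-5.0435) cross=-60.081
  mode - wants cross < 0 → take C=(1.5459,-5.0435) (cross=-60.081)
ex = (C−B)/|BC| = (0.7836,-0.6213); ey = (0.6213,0.7836)
P = B + 2.01·ex + 1.28·ey = (-1.5690,-0.9403)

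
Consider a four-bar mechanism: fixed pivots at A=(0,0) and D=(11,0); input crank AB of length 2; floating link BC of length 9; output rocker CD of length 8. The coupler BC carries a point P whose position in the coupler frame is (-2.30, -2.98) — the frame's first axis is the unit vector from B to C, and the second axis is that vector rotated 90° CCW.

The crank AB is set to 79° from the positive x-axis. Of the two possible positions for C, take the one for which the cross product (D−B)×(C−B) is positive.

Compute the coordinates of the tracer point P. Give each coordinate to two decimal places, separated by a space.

0.28 -1.80

A=(0,0), D=(11.00,0)
B = A + 2.00·(cos79°, sin79°) = (0.3816, 1.9633)
|BD| = 10.7984
circle(B,9.00) ∩ circle(D,8.00): a=6.1863, h=6.5368
  candidates: C₊=(7.6533,7.2663) cross=70.586; C₋=(5.2764,-5.5893) cross=-70.586
  mode + wants cross > 0 → take C=(7.6533,7.2663) (cross=70.586)
ex = (C−B)/|BC| = (0.8080,0.5892); ey = (-0.5892,0.8080)
P = B + -2.30·ex + -2.98·ey = (0.2792,-1.7997)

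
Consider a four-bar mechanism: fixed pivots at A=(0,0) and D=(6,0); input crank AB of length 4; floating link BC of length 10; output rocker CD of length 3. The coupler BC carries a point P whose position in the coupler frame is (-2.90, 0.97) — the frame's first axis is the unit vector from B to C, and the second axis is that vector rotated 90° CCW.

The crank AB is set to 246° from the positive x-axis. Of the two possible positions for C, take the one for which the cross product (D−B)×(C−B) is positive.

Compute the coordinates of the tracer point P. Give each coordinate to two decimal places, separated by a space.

-4.44 -4.86

A=(0,0), D=(6.00,0)
B = A + 4.00·(cos246°, sin246°) = (-1.6269, -3.6542)
|BD| = 8.4571
circle(B,10.00) ∩ circle(D,3.00): a=9.6086, h=2.7702
  candidates: C₊=(5.8415,2.9958) cross=23.428; C₋=(8.2354,-2.0007) cross=-23.428
  mode + wants cross > 0 → take C=(5.8415,2.9958) (cross=23.428)
ex = (C−B)/|BC| = (0.7468,0.6650); ey = (-0.6650,0.7468)
P = B + -2.90·ex + 0.97·ey = (-4.4378,-4.8582)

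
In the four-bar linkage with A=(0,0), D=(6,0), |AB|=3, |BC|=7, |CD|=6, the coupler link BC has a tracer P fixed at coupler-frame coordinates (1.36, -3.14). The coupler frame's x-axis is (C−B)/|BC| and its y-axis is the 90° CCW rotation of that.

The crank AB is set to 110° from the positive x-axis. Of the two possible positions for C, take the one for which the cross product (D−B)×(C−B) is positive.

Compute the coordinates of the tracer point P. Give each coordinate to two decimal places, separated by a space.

1.60 0.62

A=(0,0), D=(6.00,0)
B = A + 3.00·(cos110°, sin110°) = (-1.0261, 2.8191)
|BD| = 7.5705
circle(B,7.00) ∩ circle(D,6.00): a=4.6439, h=5.2378
  candidates: C₊=(5.2342,5.9509) cross=39.653; C₋=(1.3334,-3.7713) cross=-39.653
  mode + wants cross > 0 → take C=(5.2342,5.9509) (cross=39.653)
ex = (C−B)/|BC| = (0.8943,0.4474); ey = (-0.4474,0.8943)
P = B + 1.36·ex + -3.14·ey = (1.5951,0.6194)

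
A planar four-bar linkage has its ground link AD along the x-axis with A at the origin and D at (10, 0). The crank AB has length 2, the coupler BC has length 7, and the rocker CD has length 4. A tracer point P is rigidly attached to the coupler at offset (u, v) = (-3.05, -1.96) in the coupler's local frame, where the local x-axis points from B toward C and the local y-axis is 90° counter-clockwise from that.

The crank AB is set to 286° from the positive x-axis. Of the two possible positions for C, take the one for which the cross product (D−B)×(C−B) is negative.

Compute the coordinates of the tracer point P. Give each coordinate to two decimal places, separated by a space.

A=(0,0), D=(10.00,0)
B = A + 2.00·(cos286°, sin286°) = (0.5513, -1.9225)
|BD| = 9.6423
circle(B,7.00) ∩ circle(D,4.00): a=6.5324, h=2.5156
  candidates: C₊=(6.4509,1.8450) cross=24.256; C₋=(7.4540,-3.0851) cross=-24.256
  mode - wants cross < 0 → take C=(7.4540,-3.0851) (cross=-24.256)
ex = (C−B)/|BC| = (0.9861,-0.1661); ey = (0.1661,0.9861)
P = B + -3.05·ex + -1.96·ey = (-2.7819,-3.3487)

-2.78 -3.35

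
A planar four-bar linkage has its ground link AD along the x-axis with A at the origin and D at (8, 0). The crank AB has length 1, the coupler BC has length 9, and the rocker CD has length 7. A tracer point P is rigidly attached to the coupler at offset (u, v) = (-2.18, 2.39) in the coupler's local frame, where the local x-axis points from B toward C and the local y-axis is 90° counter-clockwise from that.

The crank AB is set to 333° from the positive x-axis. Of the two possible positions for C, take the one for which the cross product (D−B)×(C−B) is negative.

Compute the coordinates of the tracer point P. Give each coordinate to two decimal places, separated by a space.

1.10 2.77

A=(0,0), D=(8.00,0)
B = A + 1.00·(cos333°, sin333°) = (0.8910, -0.4540)
|BD| = 7.1235
circle(B,9.00) ∩ circle(D,7.00): a=5.8078, h=6.8753
  candidates: C₊=(6.2489,6.7774) cross=48.976; C₋=(7.1252,-6.9451) cross=-48.976
  mode - wants cross < 0 → take C=(7.1252,-6.9451) (cross=-48.976)
ex = (C−B)/|BC| = (0.6927,-0.7212); ey = (0.7212,0.6927)
P = B + -2.18·ex + 2.39·ey = (1.1047,2.7738)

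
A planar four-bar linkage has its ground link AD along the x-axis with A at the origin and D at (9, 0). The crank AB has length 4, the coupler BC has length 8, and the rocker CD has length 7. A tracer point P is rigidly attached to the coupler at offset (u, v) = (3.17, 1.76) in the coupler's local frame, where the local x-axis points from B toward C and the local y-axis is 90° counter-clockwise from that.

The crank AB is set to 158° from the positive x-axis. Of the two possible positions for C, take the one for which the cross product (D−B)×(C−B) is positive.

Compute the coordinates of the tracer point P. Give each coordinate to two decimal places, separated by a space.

A=(0,0), D=(9.00,0)
B = A + 4.00·(cos158°, sin158°) = (-3.7087, 1.4984)
|BD| = 12.7968
circle(B,8.00) ∩ circle(D,7.00): a=6.9845, h=3.9009
  candidates: C₊=(3.6845,4.5547) cross=49.919; C₋=(2.7709,-3.1935) cross=-49.919
  mode + wants cross > 0 → take C=(3.6845,4.5547) (cross=49.919)
ex = (C−B)/|BC| = (0.9241,0.3820); ey = (-0.3820,0.9241)
P = B + 3.17·ex + 1.76·ey = (-1.4516,4.3360)

-1.45 4.34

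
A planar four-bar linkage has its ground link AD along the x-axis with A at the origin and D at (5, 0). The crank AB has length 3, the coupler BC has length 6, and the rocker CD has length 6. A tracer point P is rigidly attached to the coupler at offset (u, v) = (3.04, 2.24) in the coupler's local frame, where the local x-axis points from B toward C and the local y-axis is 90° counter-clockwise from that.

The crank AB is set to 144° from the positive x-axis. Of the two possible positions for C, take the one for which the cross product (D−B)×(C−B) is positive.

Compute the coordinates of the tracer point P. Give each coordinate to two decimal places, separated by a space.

A=(0,0), D=(5.00,0)
B = A + 3.00·(cos144°, sin144°) = (-2.4271, 1.7634)
|BD| = 7.6335
circle(B,6.00) ∩ circle(D,6.00): a=3.8168, h=4.6295
  candidates: C₊=(2.3559,5.3860) cross=35.339; C₋=(0.2170,-3.6226) cross=-35.339
  mode + wants cross > 0 → take C=(2.3559,5.3860) (cross=35.339)
ex = (C−B)/|BC| = (0.7972,0.6038); ey = (-0.6038,0.7972)
P = B + 3.04·ex + 2.24·ey = (-1.3561,5.3845)

-1.36 5.38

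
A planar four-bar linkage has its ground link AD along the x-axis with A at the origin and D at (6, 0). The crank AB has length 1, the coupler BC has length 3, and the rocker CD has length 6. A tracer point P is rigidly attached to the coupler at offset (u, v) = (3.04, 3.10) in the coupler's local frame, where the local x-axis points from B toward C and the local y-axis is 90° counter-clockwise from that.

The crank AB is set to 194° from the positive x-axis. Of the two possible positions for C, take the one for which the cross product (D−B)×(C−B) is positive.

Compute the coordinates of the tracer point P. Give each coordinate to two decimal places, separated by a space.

A=(0,0), D=(6.00,0)
B = A + 1.00·(cos194°, sin194°) = (-0.9703, -0.2419)
|BD| = 6.9745
circle(B,3.00) ∩ circle(D,6.00): a=1.5516, h=2.5676
  candidates: C₊=(0.4913,2.3779) cross=17.908; C₋=(0.6695,-2.7541) cross=-17.908
  mode + wants cross > 0 → take C=(0.4913,2.3779) (cross=17.908)
ex = (C−B)/|BC| = (0.4872,0.8733); ey = (-0.8733,0.4872)
P = B + 3.04·ex + 3.10·ey = (-2.1964,3.9232)

-2.20 3.92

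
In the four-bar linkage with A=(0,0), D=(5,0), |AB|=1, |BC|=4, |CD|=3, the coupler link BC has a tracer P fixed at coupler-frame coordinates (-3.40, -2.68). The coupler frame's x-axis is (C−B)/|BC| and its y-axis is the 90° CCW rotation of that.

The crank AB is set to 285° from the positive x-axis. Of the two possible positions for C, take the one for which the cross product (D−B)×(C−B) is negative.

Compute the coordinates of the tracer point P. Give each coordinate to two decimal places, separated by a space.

A=(0,0), D=(5.00,0)
B = A + 1.00·(cos285°, sin285°) = (0.2588, -0.9659)
|BD| = 4.8386
circle(B,4.00) ∩ circle(D,3.00): a=3.1426, h=2.4746
  candidates: C₊=(2.8442,2.0863) cross=11.974; C₋=(3.8322,-2.7634) cross=-11.974
  mode - wants cross < 0 → take C=(3.8322,-2.7634) (cross=-11.974)
ex = (C−B)/|BC| = (0.8933,-0.4494); ey = (0.4494,0.8933)
P = B + -3.40·ex + -2.68·ey = (-3.9829,-1.8323)

-3.98 -1.83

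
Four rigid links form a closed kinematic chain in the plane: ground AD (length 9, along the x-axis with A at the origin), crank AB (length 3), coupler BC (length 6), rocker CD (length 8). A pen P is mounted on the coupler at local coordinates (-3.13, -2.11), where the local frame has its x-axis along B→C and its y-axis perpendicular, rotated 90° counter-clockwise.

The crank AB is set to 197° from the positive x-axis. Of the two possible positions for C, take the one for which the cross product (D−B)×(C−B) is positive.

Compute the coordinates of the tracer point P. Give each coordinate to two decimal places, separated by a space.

A=(0,0), D=(9.00,0)
B = A + 3.00·(cos197°, sin197°) = (-2.8689, -0.8771)
|BD| = 11.9013
circle(B,6.00) ∩ circle(D,8.00): a=4.7743, h=3.6340
  candidates: C₊=(1.6246,3.0989) cross=43.249; C₋=(2.1602,-4.1494) cross=-43.249
  mode + wants cross > 0 → take C=(1.6246,3.0989) (cross=43.249)
ex = (C−B)/|BC| = (0.7489,0.6627); ey = (-0.6627,0.7489)
P = B + -3.13·ex + -2.11·ey = (-3.8148,-4.5315)

-3.81 -4.53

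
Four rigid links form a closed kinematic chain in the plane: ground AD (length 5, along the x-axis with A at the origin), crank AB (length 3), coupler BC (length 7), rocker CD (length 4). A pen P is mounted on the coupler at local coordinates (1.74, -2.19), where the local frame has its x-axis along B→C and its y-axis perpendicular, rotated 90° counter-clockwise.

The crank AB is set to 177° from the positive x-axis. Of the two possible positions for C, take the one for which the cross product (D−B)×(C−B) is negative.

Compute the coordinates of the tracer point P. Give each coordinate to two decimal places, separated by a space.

A=(0,0), D=(5.00,0)
B = A + 3.00·(cos177°, sin177°) = (-2.9959, 0.1570)
|BD| = 7.9974
circle(B,7.00) ∩ circle(D,4.00): a=6.0619, h=3.5005
  candidates: C₊=(3.1335,3.5378) cross=27.995; C₋=(2.9961,-3.4618) cross=-27.995
  mode - wants cross < 0 → take C=(2.9961,-3.4618) (cross=-27.995)
ex = (C−B)/|BC| = (0.8560,-0.5170); ey = (0.5170,0.8560)
P = B + 1.74·ex + -2.19·ey = (-2.6386,-2.6172)

-2.64 -2.62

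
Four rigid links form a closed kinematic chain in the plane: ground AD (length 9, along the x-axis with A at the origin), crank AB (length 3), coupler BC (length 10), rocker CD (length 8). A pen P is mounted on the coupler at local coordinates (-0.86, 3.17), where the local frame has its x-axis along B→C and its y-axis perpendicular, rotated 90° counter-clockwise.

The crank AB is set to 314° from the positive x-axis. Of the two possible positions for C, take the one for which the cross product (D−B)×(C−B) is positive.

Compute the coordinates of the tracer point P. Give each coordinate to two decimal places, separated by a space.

A=(0,0), D=(9.00,0)
B = A + 3.00·(cos314°, sin314°) = (2.0840, -2.1580)
|BD| = 7.2449
circle(B,10.00) ∩ circle(D,8.00): a=6.1070, h=7.9187
  candidates: C₊=(5.5550,7.2203) cross=57.370; C₋=(10.2724,-7.8982) cross=-57.370
  mode + wants cross > 0 → take C=(5.5550,7.2203) (cross=57.370)
ex = (C−B)/|BC| = (0.3471,0.9378); ey = (-0.9378,0.3471)
P = B + -0.86·ex + 3.17·ey = (-1.1874,-1.8642)

-1.19 -1.86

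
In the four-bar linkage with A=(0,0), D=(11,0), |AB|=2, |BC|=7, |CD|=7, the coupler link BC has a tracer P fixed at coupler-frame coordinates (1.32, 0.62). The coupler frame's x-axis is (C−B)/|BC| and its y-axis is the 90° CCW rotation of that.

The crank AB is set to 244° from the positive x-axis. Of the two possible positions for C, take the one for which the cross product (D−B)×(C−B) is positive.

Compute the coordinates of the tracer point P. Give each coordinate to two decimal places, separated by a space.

A=(0,0), D=(11.00,0)
B = A + 2.00·(cos244°, sin244°) = (-0.8767, -1.7976)
|BD| = 12.0120
circle(B,7.00) ∩ circle(D,7.00): a=6.0060, h=3.5955
  candidates: C₊=(4.5236,2.6563) cross=43.190; C₋=(5.5997,-4.4538) cross=-43.190
  mode + wants cross > 0 → take C=(4.5236,2.6563) (cross=43.190)
ex = (C−B)/|BC| = (0.7715,0.6363); ey = (-0.6363,0.7715)
P = B + 1.32·ex + 0.62·ey = (-0.2529,-0.4794)

-0.25 -0.48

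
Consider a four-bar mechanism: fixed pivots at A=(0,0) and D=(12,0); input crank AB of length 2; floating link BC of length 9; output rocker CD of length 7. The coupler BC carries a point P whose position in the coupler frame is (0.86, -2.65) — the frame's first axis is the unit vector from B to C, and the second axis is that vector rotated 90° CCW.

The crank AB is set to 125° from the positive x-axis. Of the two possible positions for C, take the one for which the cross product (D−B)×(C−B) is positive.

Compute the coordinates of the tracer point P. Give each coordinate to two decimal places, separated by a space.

A=(0,0), D=(12.00,0)
B = A + 2.00·(cos125°, sin125°) = (-1.1472, 1.6383)
|BD| = 13.2488
circle(B,9.00) ∩ circle(D,7.00): a=7.8321, h=4.4338
  candidates: C₊=(7.1731,5.0696) cross=58.743; C₋=(6.0765,-3.7300) cross=-58.743
  mode + wants cross > 0 → take C=(7.1731,5.0696) (cross=58.743)
ex = (C−B)/|BC| = (0.9245,0.3813); ey = (-0.3813,0.9245)
P = B + 0.86·ex + -2.65·ey = (0.6582,-0.4837)

0.66 -0.48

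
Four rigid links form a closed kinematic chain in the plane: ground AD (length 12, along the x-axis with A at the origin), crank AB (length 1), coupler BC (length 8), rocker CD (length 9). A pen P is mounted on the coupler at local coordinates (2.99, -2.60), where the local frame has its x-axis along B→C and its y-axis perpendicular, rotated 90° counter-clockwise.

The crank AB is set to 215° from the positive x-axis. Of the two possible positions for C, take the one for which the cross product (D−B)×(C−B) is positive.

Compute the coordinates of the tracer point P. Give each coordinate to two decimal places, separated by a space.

3.12 -0.19

A=(0,0), D=(12.00,0)
B = A + 1.00·(cos215°, sin215°) = (-0.8192, -0.5736)
|BD| = 12.8320
circle(B,8.00) ∩ circle(D,9.00): a=5.7536, h=5.5584
  candidates: C₊=(4.6802,5.2365) cross=71.326; C₋=(5.1771,-5.8693) cross=-71.326
  mode + wants cross > 0 → take C=(4.6802,5.2365) (cross=71.326)
ex = (C−B)/|BC| = (0.6874,0.7263); ey = (-0.7263,0.6874)
P = B + 2.99·ex + -2.60·ey = (3.1245,-0.1894)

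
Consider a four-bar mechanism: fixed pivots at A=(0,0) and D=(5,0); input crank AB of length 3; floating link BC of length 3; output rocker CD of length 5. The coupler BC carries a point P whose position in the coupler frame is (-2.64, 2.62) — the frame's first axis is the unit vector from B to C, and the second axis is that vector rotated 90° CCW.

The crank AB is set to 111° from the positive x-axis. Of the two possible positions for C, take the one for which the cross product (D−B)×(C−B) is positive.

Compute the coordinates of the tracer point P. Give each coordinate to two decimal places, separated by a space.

-4.44 4.39

A=(0,0), D=(5.00,0)
B = A + 3.00·(cos111°, sin111°) = (-1.0751, 2.8007)
|BD| = 6.6896
circle(B,3.00) ∩ circle(D,5.00): a=2.1489, h=2.0933
  candidates: C₊=(1.7528,3.8021) cross=14.004; C₋=(-0.0000,-0.0000) cross=-14.004
  mode + wants cross > 0 → take C=(1.7528,3.8021) (cross=14.004)
ex = (C−B)/|BC| = (0.9426,0.3338); ey = (-0.3338,0.9426)
P = B + -2.64·ex + 2.62·ey = (-4.4382,4.3893)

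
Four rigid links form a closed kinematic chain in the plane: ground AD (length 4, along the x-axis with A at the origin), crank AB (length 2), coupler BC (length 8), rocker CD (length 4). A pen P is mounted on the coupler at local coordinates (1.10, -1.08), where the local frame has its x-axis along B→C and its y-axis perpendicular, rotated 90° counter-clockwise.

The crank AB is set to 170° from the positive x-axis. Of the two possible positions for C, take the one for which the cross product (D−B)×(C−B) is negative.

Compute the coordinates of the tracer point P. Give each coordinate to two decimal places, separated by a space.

A=(0,0), D=(4.00,0)
B = A + 2.00·(cos170°, sin170°) = (-1.9696, 0.3473)
|BD| = 5.9797
circle(B,8.00) ∩ circle(D,4.00): a=7.0034, h=3.8668
  candidates: C₊=(5.2466,3.8008) cross=23.122; C₋=(4.7974,-3.9197) cross=-23.122
  mode - wants cross < 0 → take C=(4.7974,-3.9197) (cross=-23.122)
ex = (C−B)/|BC| = (0.8459,-0.5334); ey = (0.5334,0.8459)
P = B + 1.10·ex + -1.08·ey = (-1.6152,-1.1530)

-1.62 -1.15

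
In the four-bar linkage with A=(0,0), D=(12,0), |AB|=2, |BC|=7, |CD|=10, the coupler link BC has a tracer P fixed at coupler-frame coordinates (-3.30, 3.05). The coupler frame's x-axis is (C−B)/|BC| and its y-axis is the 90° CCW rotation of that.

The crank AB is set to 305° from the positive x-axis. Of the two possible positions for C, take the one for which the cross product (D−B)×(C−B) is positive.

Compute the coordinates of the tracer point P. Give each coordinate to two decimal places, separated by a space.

-2.78 -3.81

A=(0,0), D=(12.00,0)
B = A + 2.00·(cos305°, sin305°) = (1.1472, -1.6383)
|BD| = 10.9758
circle(B,7.00) ∩ circle(D,10.00): a=3.1646, h=6.2438
  candidates: C₊=(3.3443,5.0079) cross=68.531; C₋=(5.2083,-7.3398) cross=-68.531
  mode + wants cross > 0 → take C=(3.3443,5.0079) (cross=68.531)
ex = (C−B)/|BC| = (0.3139,0.9495); ey = (-0.9495,0.3139)
P = B + -3.30·ex + 3.05·ey = (-2.7845,-3.8142)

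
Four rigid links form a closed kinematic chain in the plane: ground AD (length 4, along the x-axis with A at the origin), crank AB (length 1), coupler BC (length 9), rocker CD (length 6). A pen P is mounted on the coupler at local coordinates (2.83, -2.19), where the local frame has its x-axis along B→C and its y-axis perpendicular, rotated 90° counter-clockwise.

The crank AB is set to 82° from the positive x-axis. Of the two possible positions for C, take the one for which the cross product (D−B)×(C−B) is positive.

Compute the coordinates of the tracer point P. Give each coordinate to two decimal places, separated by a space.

3.50 -0.24

A=(0,0), D=(4.00,0)
B = A + 1.00·(cos82°, sin82°) = (0.1392, 0.9903)
|BD| = 3.9858
circle(B,9.00) ∩ circle(D,6.00): a=7.6379, h=4.7605
  candidates: C₊=(8.7204,3.7038) cross=18.974; C₋=(6.3549,-5.5186) cross=-18.974
  mode + wants cross > 0 → take C=(8.7204,3.7038) (cross=18.974)
ex = (C−B)/|BC| = (0.9535,0.3015); ey = (-0.3015,0.9535)
P = B + 2.83·ex + -2.19·ey = (3.4978,-0.2446)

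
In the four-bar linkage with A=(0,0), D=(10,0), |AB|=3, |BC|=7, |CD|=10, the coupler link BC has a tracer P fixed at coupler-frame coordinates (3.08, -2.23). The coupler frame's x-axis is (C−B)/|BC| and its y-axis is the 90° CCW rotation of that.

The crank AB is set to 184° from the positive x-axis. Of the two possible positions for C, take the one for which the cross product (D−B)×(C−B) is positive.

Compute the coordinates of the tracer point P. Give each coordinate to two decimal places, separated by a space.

A=(0,0), D=(10.00,0)
B = A + 3.00·(cos184°, sin184°) = (-2.9927, -0.2093)
|BD| = 12.9944
circle(B,7.00) ∩ circle(D,10.00): a=4.5348, h=5.3325
  candidates: C₊=(1.4556,5.1956) cross=69.293; C₋=(1.6274,-5.4680) cross=-69.293
  mode + wants cross > 0 → take C=(1.4556,5.1956) (cross=69.293)
ex = (C−B)/|BC| = (0.6355,0.7721); ey = (-0.7721,0.6355)
P = B + 3.08·ex + -2.23·ey = (0.6864,0.7517)

0.69 0.75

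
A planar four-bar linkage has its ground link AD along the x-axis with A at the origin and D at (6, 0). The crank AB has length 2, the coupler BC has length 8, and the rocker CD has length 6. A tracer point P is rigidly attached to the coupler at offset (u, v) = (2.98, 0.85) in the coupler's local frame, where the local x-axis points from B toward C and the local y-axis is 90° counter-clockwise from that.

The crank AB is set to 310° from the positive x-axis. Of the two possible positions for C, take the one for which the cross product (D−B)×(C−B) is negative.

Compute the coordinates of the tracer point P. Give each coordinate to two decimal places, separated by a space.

A=(0,0), D=(6.00,0)
B = A + 2.00·(cos310°, sin310°) = (1.2856, -1.5321)
|BD| = 4.9571
circle(B,8.00) ∩ circle(D,6.00): a=5.3028, h=5.9900
  candidates: C₊=(4.4774,5.8036) cross=29.693; C₋=(8.1801,-5.5899) cross=-29.693
  mode - wants cross < 0 → take C=(8.1801,-5.5899) (cross=-29.693)
ex = (C−B)/|BC| = (0.8618,-0.5072); ey = (0.5072,0.8618)
P = B + 2.98·ex + 0.85·ey = (4.2849,-2.3111)

4.28 -2.31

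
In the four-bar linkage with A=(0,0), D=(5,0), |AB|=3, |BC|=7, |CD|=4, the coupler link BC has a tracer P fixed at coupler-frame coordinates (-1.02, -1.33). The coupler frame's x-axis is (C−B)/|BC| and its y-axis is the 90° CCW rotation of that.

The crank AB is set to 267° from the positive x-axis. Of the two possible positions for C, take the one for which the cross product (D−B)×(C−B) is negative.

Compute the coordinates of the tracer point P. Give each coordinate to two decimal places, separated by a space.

-1.28 -4.24

A=(0,0), D=(5.00,0)
B = A + 3.00·(cos267°, sin267°) = (-0.1570, -2.9959)
|BD| = 5.9641
circle(B,7.00) ∩ circle(D,4.00): a=5.7486, h=3.9942
  candidates: C₊=(2.8073,3.3455) cross=23.822; C₋=(6.8201,-3.5619) cross=-23.822
  mode - wants cross < 0 → take C=(6.8201,-3.5619) (cross=-23.822)
ex = (C−B)/|BC| = (0.9967,-0.0809); ey = (0.0809,0.9967)
P = B + -1.02·ex + -1.33·ey = (-1.2812,-4.2391)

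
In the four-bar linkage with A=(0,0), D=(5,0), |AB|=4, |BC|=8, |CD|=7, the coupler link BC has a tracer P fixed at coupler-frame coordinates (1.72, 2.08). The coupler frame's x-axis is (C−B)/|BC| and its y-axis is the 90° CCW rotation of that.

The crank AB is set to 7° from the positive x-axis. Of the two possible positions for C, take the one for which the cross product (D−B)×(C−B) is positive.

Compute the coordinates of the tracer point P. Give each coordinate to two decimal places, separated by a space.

5.64 2.61

A=(0,0), D=(5.00,0)
B = A + 4.00·(cos7°, sin7°) = (3.9702, 0.4875)
|BD| = 1.1394
circle(B,8.00) ∩ circle(D,7.00): a=7.1523, h=3.5840
  candidates: C₊=(11.9682,0.6667) cross=4.083; C₋=(8.9014,-5.8120) cross=-4.083
  mode + wants cross > 0 → take C=(11.9682,0.6667) (cross=4.083)
ex = (C−B)/|BC| = (0.9997,0.0224); ey = (-0.0224,0.9997)
P = B + 1.72·ex + 2.08·ey = (5.6431,2.6055)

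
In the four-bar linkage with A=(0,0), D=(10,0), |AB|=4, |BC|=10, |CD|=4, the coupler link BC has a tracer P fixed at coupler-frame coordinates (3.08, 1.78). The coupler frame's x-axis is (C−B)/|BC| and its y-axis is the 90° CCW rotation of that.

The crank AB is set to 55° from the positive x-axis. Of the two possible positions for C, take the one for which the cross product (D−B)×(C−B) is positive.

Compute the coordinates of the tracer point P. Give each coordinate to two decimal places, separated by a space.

A=(0,0), D=(10.00,0)
B = A + 4.00·(cos55°, sin55°) = (2.2943, 3.2766)
|BD| = 8.3734
circle(B,10.00) ∩ circle(D,4.00): a=9.2026, h=3.9131
  candidates: C₊=(12.2943,3.2766) cross=32.766; C₋=(9.2318,-3.9255) cross=-32.766
  mode + wants cross > 0 → take C=(12.2943,3.2766) (cross=32.766)
ex = (C−B)/|BC| = (1.0000,0.0000); ey = (-0.0000,1.0000)
P = B + 3.08·ex + 1.78·ey = (5.3743,5.0566)

5.37 5.06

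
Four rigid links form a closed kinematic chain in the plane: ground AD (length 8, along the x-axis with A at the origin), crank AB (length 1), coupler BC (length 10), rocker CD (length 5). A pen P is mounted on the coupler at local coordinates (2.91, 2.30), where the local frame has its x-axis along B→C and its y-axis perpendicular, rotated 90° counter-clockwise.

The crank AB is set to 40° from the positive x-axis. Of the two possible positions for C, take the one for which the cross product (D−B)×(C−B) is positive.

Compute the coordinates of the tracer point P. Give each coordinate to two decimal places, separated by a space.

A=(0,0), D=(8.00,0)
B = A + 1.00·(cos40°, sin40°) = (0.7660, 0.6428)
|BD| = 7.2625
circle(B,10.00) ∩ circle(D,5.00): a=8.7948, h=4.7594
  candidates: C₊=(9.9475,4.6051) cross=34.565; C₋=(9.1051,-4.8764) cross=-34.565
  mode + wants cross > 0 → take C=(9.9475,4.6051) (cross=34.565)
ex = (C−B)/|BC| = (0.9182,0.3962); ey = (-0.3962,0.9182)
P = B + 2.91·ex + 2.30·ey = (2.5265,3.9076)

2.53 3.91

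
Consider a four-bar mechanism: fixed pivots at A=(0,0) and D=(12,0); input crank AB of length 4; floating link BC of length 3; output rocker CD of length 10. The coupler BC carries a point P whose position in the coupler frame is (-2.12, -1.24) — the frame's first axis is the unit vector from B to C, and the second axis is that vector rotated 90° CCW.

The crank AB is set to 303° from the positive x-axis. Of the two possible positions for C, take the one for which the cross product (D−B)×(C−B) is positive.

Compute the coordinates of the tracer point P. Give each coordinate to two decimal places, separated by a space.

A=(0,0), D=(12.00,0)
B = A + 4.00·(cos303°, sin303°) = (2.1786, -3.3547)
|BD| = 10.3786
circle(B,3.00) ∩ circle(D,10.00): a=0.8052, h=2.8899
  candidates: C₊=(2.0065,-0.3596) cross=29.993; C₋=(3.8747,-5.8292) cross=-29.993
  mode + wants cross > 0 → take C=(2.0065,-0.3596) (cross=29.993)
ex = (C−B)/|BC| = (-0.0574,0.9984); ey = (-0.9984,-0.0574)
P = B + -2.12·ex + -1.24·ey = (3.5381,-5.4001)

3.54 -5.40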